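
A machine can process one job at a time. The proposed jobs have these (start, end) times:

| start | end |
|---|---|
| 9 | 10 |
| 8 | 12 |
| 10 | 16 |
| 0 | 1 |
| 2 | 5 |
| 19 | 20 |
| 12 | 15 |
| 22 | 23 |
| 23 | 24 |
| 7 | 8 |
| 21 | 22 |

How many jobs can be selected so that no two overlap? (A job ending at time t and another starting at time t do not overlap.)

Greedy by earliest finish: after sorting by end time, pick each interval compatible with the last pick.
By end time: (0,1), (2,5), (7,8), (9,10), (8,12), (12,15), (10,16), (19,20), (21,22), (22,23), (23,24).
Pick (0,1); next start ≥ 1 → (2,5); next start ≥ 5 → (7,8); next start ≥ 8 → (9,10); next start ≥ 10 → (12,15); next start ≥ 15 → (19,20); next start ≥ 20 → (21,22); next start ≥ 22 → (22,23); next start ≥ 23 → (23,24).
Selected 9 jobs.

9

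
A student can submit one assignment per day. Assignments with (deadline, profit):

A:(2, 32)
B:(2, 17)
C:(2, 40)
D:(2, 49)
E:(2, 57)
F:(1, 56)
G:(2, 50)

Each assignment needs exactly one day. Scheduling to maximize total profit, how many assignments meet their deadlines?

Sort by profit descending; place each in the latest free slot ≤ its deadline.
Profit order: E=57 F=56 G=50 D=49 C=40 A=32 B=17
Assign: E→slot 2, F→slot 1, G skipped, D skipped, C skipped, A skipped, B skipped.
Slots: [1:F] [2:E]
2 of 7 scheduled.

2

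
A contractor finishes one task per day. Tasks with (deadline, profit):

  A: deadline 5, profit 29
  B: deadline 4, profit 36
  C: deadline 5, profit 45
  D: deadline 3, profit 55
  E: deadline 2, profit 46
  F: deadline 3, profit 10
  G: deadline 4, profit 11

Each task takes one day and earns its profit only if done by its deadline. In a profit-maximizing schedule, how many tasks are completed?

5

Take jobs in profit order; each goes to the latest open slot no later than its deadline.
By profit: D(d3,55), E(d2,46), C(d5,45), B(d4,36), A(d5,29), G(d4,11), F(d3,10)
D→slot 3; E→slot 2; C→slot 5; B→slot 4; A→slot 1; G skipped; F skipped.
5 of 7 scheduled.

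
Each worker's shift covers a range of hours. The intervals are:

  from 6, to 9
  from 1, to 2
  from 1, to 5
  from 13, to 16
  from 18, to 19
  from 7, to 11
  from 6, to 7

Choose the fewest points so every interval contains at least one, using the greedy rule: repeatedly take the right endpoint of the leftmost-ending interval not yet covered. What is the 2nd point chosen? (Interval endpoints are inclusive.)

Process intervals by earliest right end; each time one isn't hit yet, stab at its right endpoint.
Sorted: [1,2] [1,5] [6,7] [6,9] [7,11] [13,16] [18,19]
{[1,2],[1,5]} hit by 2; {[6,7],[6,9],[7,11]} hit by 7; {[13,16]} hit by 16; {[18,19]} hit by 19.
Points: 2, 7, 16, 19 (4 total).

7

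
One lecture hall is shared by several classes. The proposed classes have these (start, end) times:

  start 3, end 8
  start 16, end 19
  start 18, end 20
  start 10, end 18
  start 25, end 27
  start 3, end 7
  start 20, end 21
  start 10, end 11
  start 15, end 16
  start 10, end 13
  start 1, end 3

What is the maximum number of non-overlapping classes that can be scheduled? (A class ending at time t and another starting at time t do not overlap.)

7

Sorted by end: (1,3)  (3,7)  (3,8)  (10,11)  (10,13)  (15,16)  (10,18)  (16,19)  (18,20)  (20,21)  (25,27)
take (1,3); take (3,7); take (10,11); skip (10,13); take (15,16); skip (10,18); take (16,19); take (20,21); take (25,27).
Selected 7 classes.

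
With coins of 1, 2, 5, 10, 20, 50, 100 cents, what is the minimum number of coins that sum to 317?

Use the largest denomination that fits, subtract, and repeat.
317 − 3×100→17 − 1×10→7 − 1×5→2 − 1×2→0
Total coins = 3 + 1 + 1 + 1 = 6

6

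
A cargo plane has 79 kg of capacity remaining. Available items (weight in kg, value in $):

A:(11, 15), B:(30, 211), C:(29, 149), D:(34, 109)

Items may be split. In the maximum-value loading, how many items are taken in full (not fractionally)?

2

Order: B (211/30=7.03) > C (149/29=5.14) > D (109/34=3.21) > A (15/11=1.36)
Fill: take B (30 @ 211) → take C (29 @ 149) → take 20/34 of D → 64.12; 79/79 used.
2 item(s) taken whole; one partial (take 20/34 of D).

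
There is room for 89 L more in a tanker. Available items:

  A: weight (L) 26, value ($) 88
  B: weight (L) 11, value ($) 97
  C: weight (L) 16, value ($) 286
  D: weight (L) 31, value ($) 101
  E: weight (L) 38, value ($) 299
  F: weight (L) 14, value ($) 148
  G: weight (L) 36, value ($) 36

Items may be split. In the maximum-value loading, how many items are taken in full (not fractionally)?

4

Sort by value per unit weight and fill in that order.
Ratios (sorted): C 17.88, F 10.57, B 8.82, E 7.87, A 3.38, D 3.26, G 1.00
take C (16 @ 286); take F (14 @ 148); take B (11 @ 97); take E (38 @ 299); take 10/26 of A → 33.85. Capacity used 89/89.
4 item(s) taken whole; one partial (take 10/26 of A).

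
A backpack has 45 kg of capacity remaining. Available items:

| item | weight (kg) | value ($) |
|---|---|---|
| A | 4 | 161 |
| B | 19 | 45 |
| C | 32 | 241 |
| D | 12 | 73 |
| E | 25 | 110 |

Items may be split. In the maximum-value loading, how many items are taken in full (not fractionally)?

2

Order: A (161/4=40.25) > C (241/32=7.53) > D (73/12=6.08) > E (110/25=4.40) > B (45/19=2.37)
Fill: take A (4 @ 161) → take C (32 @ 241) → take 9/12 of D → 54.75; 45/45 used.
2 item(s) taken whole; one partial (take 9/12 of D).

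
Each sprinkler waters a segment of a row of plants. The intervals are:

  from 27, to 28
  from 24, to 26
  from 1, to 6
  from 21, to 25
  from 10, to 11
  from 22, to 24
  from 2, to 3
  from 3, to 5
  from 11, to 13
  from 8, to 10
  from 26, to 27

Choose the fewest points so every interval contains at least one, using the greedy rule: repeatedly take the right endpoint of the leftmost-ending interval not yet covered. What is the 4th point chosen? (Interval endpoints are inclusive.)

Process intervals by earliest right end; each time one isn't hit yet, stab at its right endpoint.
Sorted: [2,3] [3,5] [1,6] [8,10] [10,11] [11,13] [22,24] [21,25] [24,26] [26,27] [27,28]
{[2,3],[3,5],[1,6]} hit by 3; {[8,10],[10,11]} hit by 10; {[11,13]} hit by 13; {[22,24],[21,25],[24,26]} hit by 24; {[26,27],[27,28]} hit by 27.
Points: 3, 10, 13, 24, 27 (5 total).

24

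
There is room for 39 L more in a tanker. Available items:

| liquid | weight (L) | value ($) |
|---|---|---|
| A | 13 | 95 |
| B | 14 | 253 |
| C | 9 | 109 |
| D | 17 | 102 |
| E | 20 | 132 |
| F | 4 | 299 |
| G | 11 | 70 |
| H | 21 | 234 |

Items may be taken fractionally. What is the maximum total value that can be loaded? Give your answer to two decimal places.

794.71

Order: F (299/4=74.75) > B (253/14=18.07) > C (109/9=12.11) > H (234/21=11.14) > A (95/13=7.31) > E (132/20=6.60) > G (70/11=6.36) > D (102/17=6.00)
Fill: take F (4 @ 299) → take B (14 @ 253) → take C (9 @ 109) → take 12/21 of H → 133.71; 39/39 used.
Total value = 794.71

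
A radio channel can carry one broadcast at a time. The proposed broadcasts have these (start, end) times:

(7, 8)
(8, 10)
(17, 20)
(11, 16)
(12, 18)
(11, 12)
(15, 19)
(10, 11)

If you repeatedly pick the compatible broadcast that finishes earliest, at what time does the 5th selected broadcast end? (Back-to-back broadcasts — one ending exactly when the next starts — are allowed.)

18

Order by finish time; keep every interval that doesn't clash with the previous kept one.
Sorted by end: (7,8)  (8,10)  (10,11)  (11,12)  (11,16)  (12,18)  (15,19)  (17,20)
take (7,8); take (8,10); take (10,11); take (11,12); skip (11,16); take (12,18).
Selected: (7,8) (8,10) (10,11) (11,12) (12,18)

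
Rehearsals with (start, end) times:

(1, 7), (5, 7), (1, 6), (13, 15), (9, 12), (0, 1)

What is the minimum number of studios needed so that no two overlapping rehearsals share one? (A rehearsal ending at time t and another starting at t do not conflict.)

Count concurrent intervals with a sweep; the peak is the room count.
starts: [0, 1, 1, 5, 9, 13]
ends:   [1, 6, 7, 7, 12, 15]
s0→1 e1→0 s1→1 s1→2 s5→3  — peak 3.

3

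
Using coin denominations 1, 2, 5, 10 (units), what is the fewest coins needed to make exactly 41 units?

5

Greedy: take as many of the largest coin as possible, then repeat with the remainder.
41 = 4×10 + 1×1
Total coins = 4 + 1 = 5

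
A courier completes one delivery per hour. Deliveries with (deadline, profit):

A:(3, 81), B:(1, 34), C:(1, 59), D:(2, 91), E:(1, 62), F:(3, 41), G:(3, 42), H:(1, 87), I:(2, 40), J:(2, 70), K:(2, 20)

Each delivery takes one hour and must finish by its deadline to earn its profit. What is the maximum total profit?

Take jobs in profit order; each goes to the latest open slot no later than its deadline.
By profit: D(d2,91), H(d1,87), A(d3,81), J(d2,70), E(d1,62), C(d1,59), G(d3,42), F(d3,41), I(d2,40), B(d1,34), K(d2,20)
D→slot 2; H→slot 1; A→slot 3; J skipped; E skipped; C skipped; G skipped; F skipped; I skipped; B skipped; K skipped.
Profit = 87 + 91 + 81 = 259

259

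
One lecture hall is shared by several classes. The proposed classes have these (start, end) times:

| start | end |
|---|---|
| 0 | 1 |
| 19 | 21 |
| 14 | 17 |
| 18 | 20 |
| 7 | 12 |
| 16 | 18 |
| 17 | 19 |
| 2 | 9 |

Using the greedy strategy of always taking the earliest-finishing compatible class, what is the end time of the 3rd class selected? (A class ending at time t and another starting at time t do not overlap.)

17

Sort by end time and greedily take each interval whose start is ≥ the last chosen end.
Sorted by end: (0,1)  (2,9)  (7,12)  (14,17)  (16,18)  (17,19)  (18,20)  (19,21)
take (0,1); take (2,9); skip (7,12); take (14,17); skip (16,18); take (17,19); skip (18,20); take (19,21).
Selected: (0,1) (2,9) (14,17) (17,19) (19,21)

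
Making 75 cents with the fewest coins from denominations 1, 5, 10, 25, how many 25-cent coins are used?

3

75 = 3×25
Count of 25: 3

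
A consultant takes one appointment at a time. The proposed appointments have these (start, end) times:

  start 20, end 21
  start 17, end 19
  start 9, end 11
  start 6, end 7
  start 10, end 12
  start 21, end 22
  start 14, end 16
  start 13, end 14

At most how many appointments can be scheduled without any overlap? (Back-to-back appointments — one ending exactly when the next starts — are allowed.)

Sorted by end: (6,7)  (9,11)  (10,12)  (13,14)  (14,16)  (17,19)  (20,21)  (21,22)
take (6,7); take (9,11); skip (10,12); take (13,14); take (14,16); take (17,19); take (20,21); take (21,22).
Selected 7 appointments.

7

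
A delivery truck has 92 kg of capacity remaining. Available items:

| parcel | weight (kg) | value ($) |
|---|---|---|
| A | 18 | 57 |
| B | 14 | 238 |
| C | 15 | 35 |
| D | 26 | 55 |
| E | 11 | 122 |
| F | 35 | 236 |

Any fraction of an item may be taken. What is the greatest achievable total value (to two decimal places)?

Sort by value per unit weight and fill in that order.
Order: B (238/14=17.00) > E (122/11=11.09) > F (236/35=6.74) > A (57/18=3.17) > C (35/15=2.33) > D (55/26=2.12)
Fill: take B (14 @ 238) → take E (11 @ 122) → take F (35 @ 236) → take A (18 @ 57) → take 14/15 of C → 32.67; 92/92 used.
Total value = 685.67

685.67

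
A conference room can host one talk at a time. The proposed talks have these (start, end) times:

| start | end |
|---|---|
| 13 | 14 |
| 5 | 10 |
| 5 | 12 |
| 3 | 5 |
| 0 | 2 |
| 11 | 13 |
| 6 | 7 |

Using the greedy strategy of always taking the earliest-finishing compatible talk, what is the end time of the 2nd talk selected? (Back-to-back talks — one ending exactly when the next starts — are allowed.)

Greedy by earliest finish: after sorting by end time, pick each interval compatible with the last pick.
Sorted by end: (0,2)  (3,5)  (6,7)  (5,10)  (5,12)  (11,13)  (13,14)
take (0,2); take (3,5); take (6,7); take (11,13); take (13,14).
Selected: (0,2) (3,5) (6,7) (11,13) (13,14)

5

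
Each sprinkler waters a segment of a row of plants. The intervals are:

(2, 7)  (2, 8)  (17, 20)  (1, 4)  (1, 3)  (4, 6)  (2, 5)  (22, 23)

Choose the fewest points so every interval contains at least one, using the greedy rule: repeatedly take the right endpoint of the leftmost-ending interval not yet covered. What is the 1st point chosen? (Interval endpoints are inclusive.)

Sort by right endpoint; whenever an interval is uncovered, place a point at its right end.
Sorted: [1,3] [1,4] [2,5] [4,6] [2,7] [2,8] [17,20] [22,23]
{[1,3],[1,4],[2,5]} hit by 3; {[4,6],[2,7],[2,8]} hit by 6; {[17,20]} hit by 20; {[22,23]} hit by 23.
Points: 3, 6, 20, 23 (4 total).

3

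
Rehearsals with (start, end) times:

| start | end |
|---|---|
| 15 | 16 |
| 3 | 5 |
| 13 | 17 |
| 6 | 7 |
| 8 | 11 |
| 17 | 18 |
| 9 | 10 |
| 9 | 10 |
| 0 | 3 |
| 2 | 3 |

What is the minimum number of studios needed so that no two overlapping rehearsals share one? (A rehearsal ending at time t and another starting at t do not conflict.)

3

Count concurrent intervals with a sweep; the peak is the room count.
starts: [0, 2, 3, 6, 8, 9, 9, 13, 15, 17]
ends:   [3, 3, 5, 7, 10, 10, 11, 16, 17, 18]
s0→1 s2→2 e3→1 e3→0 s3→1 e5→0 s6→1 e7→0 s8→1 s9→2 s9→3  — peak 3.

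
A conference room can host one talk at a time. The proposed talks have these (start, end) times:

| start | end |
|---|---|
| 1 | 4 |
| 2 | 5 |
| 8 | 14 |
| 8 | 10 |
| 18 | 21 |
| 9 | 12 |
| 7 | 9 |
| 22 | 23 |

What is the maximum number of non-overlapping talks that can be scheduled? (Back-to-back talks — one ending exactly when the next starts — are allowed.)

5

By end time: (1,4), (2,5), (7,9), (8,10), (9,12), (8,14), (18,21), (22,23).
Pick (1,4); next start ≥ 4 → (7,9); next start ≥ 9 → (9,12); next start ≥ 12 → (18,21); next start ≥ 21 → (22,23).
Selected 5 talks.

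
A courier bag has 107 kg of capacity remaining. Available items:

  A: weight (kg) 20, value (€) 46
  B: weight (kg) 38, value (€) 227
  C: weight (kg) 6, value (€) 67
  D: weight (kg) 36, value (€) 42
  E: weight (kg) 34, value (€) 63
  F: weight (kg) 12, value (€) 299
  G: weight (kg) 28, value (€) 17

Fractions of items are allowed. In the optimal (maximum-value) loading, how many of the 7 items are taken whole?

4

Ratios (sorted): F 24.92, C 11.17, B 5.97, A 2.30, E 1.85, D 1.17, G 0.61
take F (12 @ 299); take C (6 @ 67); take B (38 @ 227); take A (20 @ 46); take 31/34 of E → 57.44. Capacity used 107/107.
4 item(s) taken whole; one partial (take 31/34 of E).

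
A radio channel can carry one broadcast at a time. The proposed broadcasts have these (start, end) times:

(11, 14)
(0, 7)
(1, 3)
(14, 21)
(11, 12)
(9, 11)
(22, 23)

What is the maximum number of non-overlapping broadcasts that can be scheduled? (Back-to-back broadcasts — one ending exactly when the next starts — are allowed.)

5

Sorted by end: (1,3)  (0,7)  (9,11)  (11,12)  (11,14)  (14,21)  (22,23)
take (1,3); skip (0,7); take (9,11); take (11,12); take (14,21); take (22,23).
Selected 5 broadcasts.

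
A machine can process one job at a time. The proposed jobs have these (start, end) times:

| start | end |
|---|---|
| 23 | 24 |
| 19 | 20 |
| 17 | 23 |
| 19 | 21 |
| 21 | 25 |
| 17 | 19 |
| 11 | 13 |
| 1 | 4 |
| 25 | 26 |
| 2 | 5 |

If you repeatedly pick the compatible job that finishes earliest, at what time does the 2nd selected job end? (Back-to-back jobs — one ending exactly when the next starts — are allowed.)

13

By end time: (1,4), (2,5), (11,13), (17,19), (19,20), (19,21), (17,23), (23,24), (21,25), (25,26).
Pick (1,4); next start ≥ 4 → (11,13); next start ≥ 13 → (17,19); next start ≥ 19 → (19,20); next start ≥ 20 → (23,24); next start ≥ 24 → (25,26).
Selected: (1,4) (11,13) (17,19) (19,20) (23,24) (25,26)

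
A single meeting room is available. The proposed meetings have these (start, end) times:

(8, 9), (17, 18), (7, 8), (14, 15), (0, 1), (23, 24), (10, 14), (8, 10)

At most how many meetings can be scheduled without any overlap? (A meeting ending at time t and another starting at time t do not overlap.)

Greedy by earliest finish: after sorting by end time, pick each interval compatible with the last pick.
By end time: (0,1), (7,8), (8,9), (8,10), (10,14), (14,15), (17,18), (23,24).
Pick (0,1); next start ≥ 1 → (7,8); next start ≥ 8 → (8,9); next start ≥ 9 → (10,14); next start ≥ 14 → (14,15); next start ≥ 15 → (17,18); next start ≥ 18 → (23,24).
Selected 7 meetings.

7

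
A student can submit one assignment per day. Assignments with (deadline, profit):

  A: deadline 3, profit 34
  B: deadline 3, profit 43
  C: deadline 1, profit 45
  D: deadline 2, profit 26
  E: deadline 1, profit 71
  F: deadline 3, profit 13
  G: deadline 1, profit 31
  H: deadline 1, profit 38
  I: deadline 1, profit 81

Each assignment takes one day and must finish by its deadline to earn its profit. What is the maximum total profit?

158

Take jobs in profit order; each goes to the latest open slot no later than its deadline.
By profit: I(d1,81), E(d1,71), C(d1,45), B(d3,43), H(d1,38), A(d3,34), G(d1,31), D(d2,26), F(d3,13)
I→slot 1; E skipped; C skipped; B→slot 3; H skipped; A→slot 2; G skipped; D skipped; F skipped.
Profit = 81 + 34 + 43 = 158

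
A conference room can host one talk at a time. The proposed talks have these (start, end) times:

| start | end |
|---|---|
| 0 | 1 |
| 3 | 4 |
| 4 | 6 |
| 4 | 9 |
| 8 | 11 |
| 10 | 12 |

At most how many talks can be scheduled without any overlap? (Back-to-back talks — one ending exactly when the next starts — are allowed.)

4

Sorted by end: (0,1)  (3,4)  (4,6)  (4,9)  (8,11)  (10,12)
take (0,1); take (3,4); take (4,6); skip (4,9); take (8,11).
Selected 4 talks.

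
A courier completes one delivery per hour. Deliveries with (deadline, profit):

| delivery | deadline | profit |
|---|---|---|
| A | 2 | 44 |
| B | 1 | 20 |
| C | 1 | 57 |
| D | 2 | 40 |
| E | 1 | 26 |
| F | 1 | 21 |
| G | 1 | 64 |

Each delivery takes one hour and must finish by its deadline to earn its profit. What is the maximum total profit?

108

Profit order: G=64 C=57 A=44 D=40 E=26 F=21 B=20
Assign: G→slot 1, C skipped, A→slot 2, D skipped, E skipped, F skipped, B skipped.
Slots: [1:G] [2:A]
Profit = 64 + 44 = 108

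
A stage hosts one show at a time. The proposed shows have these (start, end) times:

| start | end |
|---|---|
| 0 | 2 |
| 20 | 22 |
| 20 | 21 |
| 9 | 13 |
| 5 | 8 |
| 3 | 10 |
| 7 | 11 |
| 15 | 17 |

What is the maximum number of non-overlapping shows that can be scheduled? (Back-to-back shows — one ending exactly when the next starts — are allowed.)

Sorted by end: (0,2)  (5,8)  (3,10)  (7,11)  (9,13)  (15,17)  (20,21)  (20,22)
take (0,2); take (5,8); skip (7,11); take (9,13); take (15,17); take (20,21).
Selected 5 shows.

5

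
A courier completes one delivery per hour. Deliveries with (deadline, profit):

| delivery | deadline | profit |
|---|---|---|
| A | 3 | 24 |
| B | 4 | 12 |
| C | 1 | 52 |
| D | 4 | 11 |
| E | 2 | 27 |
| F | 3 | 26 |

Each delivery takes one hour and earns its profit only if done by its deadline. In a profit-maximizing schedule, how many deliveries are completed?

4

Take jobs in profit order; each goes to the latest open slot no later than its deadline.
By profit: C(d1,52), E(d2,27), F(d3,26), A(d3,24), B(d4,12), D(d4,11)
C→slot 1; E→slot 2; F→slot 3; A skipped; B→slot 4; D skipped.
4 of 6 scheduled.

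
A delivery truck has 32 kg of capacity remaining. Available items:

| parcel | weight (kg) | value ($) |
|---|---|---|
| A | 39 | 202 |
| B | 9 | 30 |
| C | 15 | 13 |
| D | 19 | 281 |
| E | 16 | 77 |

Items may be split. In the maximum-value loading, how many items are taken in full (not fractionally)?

1

Greedy by value/weight ratio, highest first.
Order: D (281/19=14.79) > A (202/39=5.18) > E (77/16=4.81) > B (30/9=3.33) > C (13/15=0.87)
Fill: take D (19 @ 281) → take 13/39 of A → 67.33; 32/32 used.
1 item(s) taken whole; one partial (take 13/39 of A).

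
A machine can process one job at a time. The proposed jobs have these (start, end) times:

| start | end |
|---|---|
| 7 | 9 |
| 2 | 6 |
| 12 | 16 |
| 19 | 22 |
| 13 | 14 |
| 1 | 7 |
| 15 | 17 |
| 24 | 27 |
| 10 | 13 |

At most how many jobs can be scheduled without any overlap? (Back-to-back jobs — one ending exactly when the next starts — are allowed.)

By end time: (2,6), (1,7), (7,9), (10,13), (13,14), (12,16), (15,17), (19,22), (24,27).
Pick (2,6); next start ≥ 6 → (7,9); next start ≥ 9 → (10,13); next start ≥ 13 → (13,14); next start ≥ 14 → (15,17); next start ≥ 17 → (19,22); next start ≥ 22 → (24,27).
Selected 7 jobs.

7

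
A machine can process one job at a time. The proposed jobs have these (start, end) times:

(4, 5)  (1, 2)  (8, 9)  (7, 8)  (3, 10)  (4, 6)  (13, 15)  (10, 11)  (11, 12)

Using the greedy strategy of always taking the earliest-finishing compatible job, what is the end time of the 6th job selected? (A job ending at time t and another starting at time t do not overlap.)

12

By end time: (1,2), (4,5), (4,6), (7,8), (8,9), (3,10), (10,11), (11,12), (13,15).
Pick (1,2); next start ≥ 2 → (4,5); next start ≥ 5 → (7,8); next start ≥ 8 → (8,9); next start ≥ 9 → (10,11); next start ≥ 11 → (11,12); next start ≥ 12 → (13,15).
Selected: (1,2) (4,5) (7,8) (8,9) (10,11) (11,12) (13,15)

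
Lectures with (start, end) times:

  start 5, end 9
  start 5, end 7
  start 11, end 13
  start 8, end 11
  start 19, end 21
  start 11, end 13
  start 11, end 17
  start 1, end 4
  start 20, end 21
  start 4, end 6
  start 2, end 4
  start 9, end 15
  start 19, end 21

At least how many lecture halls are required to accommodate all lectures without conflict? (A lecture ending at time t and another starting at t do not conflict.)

4

The answer is the maximum number of intervals overlapping at any instant.
starts: [1, 2, 4, 5, 5, 8, 9, 11, 11, 11, 19, 19, 20]
ends:   [4, 4, 6, 7, 9, 11, 13, 13, 15, 17, 21, 21, 21]
s1→1 s2→2 e4→1 e4→0 s4→1 s5→2 s5→3 e6→2 e7→1 s8→2 e9→1 s9→2 e11→1 s11→2 s11→3 s11→4  — peak 4.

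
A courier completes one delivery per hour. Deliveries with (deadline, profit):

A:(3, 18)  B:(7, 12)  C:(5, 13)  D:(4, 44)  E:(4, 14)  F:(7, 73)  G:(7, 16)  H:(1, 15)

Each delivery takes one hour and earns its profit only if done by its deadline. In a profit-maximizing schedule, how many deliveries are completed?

Profit order: F=73 D=44 A=18 G=16 H=15 E=14 C=13 B=12
Assign: F→slot 7, D→slot 4, A→slot 3, G→slot 6, H→slot 1, E→slot 2, C→slot 5, B skipped.
Slots: [1:H] [2:E] [3:A] [4:D] [5:C] [6:G] [7:F]
7 of 8 scheduled.

7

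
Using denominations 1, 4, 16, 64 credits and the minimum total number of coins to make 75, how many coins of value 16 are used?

0

75 = 1×64 + 2×4 + 3×1
Count of 16: 0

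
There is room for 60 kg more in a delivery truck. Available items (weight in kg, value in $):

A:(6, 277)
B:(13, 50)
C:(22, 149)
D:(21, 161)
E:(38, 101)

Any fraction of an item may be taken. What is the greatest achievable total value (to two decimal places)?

629.31

Order: A (277/6=46.17) > D (161/21=7.67) > C (149/22=6.77) > B (50/13=3.85) > E (101/38=2.66)
Fill: take A (6 @ 277) → take D (21 @ 161) → take C (22 @ 149) → take 11/13 of B → 42.31; 60/60 used.
Total value = 629.31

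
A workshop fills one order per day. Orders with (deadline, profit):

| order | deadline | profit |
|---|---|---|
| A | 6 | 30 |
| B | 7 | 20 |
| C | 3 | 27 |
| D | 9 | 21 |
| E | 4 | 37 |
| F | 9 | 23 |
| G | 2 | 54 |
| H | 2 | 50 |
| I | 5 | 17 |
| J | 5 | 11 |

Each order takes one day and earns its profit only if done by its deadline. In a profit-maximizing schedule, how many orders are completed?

Take jobs in profit order; each goes to the latest open slot no later than its deadline.
Profit order: G=54 H=50 E=37 A=30 C=27 F=23 D=21 B=20 I=17 J=11
Assign: G→slot 2, H→slot 1, E→slot 4, A→slot 6, C→slot 3, F→slot 9, D→slot 8, B→slot 7, I→slot 5, J skipped.
Slots: [1:H] [2:G] [3:C] [4:E] [5:I] [6:A] [7:B] [8:D] [9:F]
9 of 10 scheduled.

9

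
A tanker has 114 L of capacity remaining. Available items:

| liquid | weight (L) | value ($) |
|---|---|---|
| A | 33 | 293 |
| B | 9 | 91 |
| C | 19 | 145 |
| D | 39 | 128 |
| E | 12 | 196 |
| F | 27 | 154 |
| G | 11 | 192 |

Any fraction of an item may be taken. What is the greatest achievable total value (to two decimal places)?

1080.85

Order: G (192/11=17.45) > E (196/12=16.33) > B (91/9=10.11) > A (293/33=8.88) > C (145/19=7.63) > F (154/27=5.70) > D (128/39=3.28)
Fill: take G (11 @ 192) → take E (12 @ 196) → take B (9 @ 91) → take A (33 @ 293) → take C (19 @ 145) → take F (27 @ 154) → take 3/39 of D → 9.85; 114/114 used.
Total value = 1080.85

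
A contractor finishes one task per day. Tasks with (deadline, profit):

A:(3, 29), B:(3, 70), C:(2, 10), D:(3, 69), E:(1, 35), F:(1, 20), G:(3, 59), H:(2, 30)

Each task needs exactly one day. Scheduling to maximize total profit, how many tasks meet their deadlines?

3

Profit order: B=70 D=69 G=59 E=35 H=30 A=29 F=20 C=10
Assign: B→slot 3, D→slot 2, G→slot 1, E skipped, H skipped, A skipped, F skipped, C skipped.
Slots: [1:G] [2:D] [3:B]
3 of 8 scheduled.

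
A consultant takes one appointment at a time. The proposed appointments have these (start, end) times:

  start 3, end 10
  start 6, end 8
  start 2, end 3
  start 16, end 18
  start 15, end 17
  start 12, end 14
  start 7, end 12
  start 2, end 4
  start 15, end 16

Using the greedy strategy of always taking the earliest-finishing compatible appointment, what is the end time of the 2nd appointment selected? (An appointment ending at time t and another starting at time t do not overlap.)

Sorted by end: (2,3)  (2,4)  (6,8)  (3,10)  (7,12)  (12,14)  (15,16)  (15,17)  (16,18)
take (2,3); take (6,8); take (12,14); take (15,16); take (16,18).
Selected: (2,3) (6,8) (12,14) (15,16) (16,18)

8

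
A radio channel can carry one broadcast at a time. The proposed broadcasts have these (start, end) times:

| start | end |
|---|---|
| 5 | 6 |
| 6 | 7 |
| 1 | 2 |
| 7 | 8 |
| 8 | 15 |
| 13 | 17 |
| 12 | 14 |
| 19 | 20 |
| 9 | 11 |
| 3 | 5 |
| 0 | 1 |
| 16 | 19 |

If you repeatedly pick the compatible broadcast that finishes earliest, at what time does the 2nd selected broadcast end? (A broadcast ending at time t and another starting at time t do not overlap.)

2

Greedy by earliest finish: after sorting by end time, pick each interval compatible with the last pick.
Sorted by end: (0,1)  (1,2)  (3,5)  (5,6)  (6,7)  (7,8)  (9,11)  (12,14)  (8,15)  (13,17)  (16,19)  (19,20)
take (0,1); take (1,2); take (3,5); take (5,6); take (6,7); take (7,8); take (9,11); take (12,14); skip (13,17); take (16,19); take (19,20).
Selected: (0,1) (1,2) (3,5) (5,6) (6,7) (7,8) (9,11) (12,14) (16,19) (19,20)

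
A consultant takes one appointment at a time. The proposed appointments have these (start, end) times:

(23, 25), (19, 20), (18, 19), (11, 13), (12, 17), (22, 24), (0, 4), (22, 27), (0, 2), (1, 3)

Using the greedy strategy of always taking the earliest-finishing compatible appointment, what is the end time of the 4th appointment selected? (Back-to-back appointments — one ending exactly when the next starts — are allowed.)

20

Order by finish time; keep every interval that doesn't clash with the previous kept one.
By end time: (0,2), (1,3), (0,4), (11,13), (12,17), (18,19), (19,20), (22,24), (23,25), (22,27).
Pick (0,2); next start ≥ 2 → (11,13); next start ≥ 13 → (18,19); next start ≥ 19 → (19,20); next start ≥ 20 → (22,24).
Selected: (0,2) (11,13) (18,19) (19,20) (22,24)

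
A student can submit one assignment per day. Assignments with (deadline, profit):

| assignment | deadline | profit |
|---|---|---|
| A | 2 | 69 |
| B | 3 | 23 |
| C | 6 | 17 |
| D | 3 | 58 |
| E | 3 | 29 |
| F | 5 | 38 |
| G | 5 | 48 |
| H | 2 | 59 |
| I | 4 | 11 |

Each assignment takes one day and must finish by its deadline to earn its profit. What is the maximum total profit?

289

Sort by profit descending; place each in the latest free slot ≤ its deadline.
Profit order: A=69 H=59 D=58 G=48 F=38 E=29 B=23 C=17 I=11
Assign: A→slot 2, H→slot 1, D→slot 3, G→slot 5, F→slot 4, E skipped, B skipped, C→slot 6, I skipped.
Slots: [1:H] [2:A] [3:D] [4:F] [5:G] [6:C]
Profit = 59 + 69 + 58 + 38 + 48 + 17 = 289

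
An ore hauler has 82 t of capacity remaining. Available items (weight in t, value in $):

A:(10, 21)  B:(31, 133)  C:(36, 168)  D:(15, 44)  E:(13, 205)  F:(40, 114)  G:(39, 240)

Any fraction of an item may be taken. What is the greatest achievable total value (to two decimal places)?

585.00

Greedy by value/weight ratio, highest first.
Ratios (sorted): E 15.77, G 6.15, C 4.67, B 4.29, D 2.93, F 2.85, A 2.10
take E (13 @ 205); take G (39 @ 240); take 30/36 of C → 140.00. Capacity used 82/82.
Total value = 585.00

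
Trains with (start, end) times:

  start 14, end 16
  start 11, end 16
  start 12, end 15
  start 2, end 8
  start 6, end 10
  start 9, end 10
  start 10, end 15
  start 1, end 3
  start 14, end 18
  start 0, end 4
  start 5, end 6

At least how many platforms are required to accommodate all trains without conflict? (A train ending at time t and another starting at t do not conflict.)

5

Count concurrent intervals with a sweep; the peak is the room count.
Events (time:±→running): 0:+→1 1:+→2 2:+→3 3:-→2 4:-→1 5:+→2 6:-→1 6:+→2 8:-→1 9:+→2 10:-→1 10:-→0 10:+→1 11:+→2 12:+→3 14:+→4 14:+→5 … peak 5.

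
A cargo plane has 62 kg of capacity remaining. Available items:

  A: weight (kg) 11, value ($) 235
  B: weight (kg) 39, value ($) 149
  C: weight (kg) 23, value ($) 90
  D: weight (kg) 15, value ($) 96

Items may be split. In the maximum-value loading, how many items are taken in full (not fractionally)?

Ratios (sorted): A 21.36, D 6.40, C 3.91, B 3.82
take A (11 @ 235); take D (15 @ 96); take C (23 @ 90); take 13/39 of B → 49.67. Capacity used 62/62.
3 item(s) taken whole; one partial (take 13/39 of B).

3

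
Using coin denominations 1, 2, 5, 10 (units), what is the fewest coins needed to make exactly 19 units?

Use the largest denomination that fits, subtract, and repeat.
19 − 1×10→9 − 1×5→4 − 2×2→0
Total coins = 1 + 1 + 2 = 4

4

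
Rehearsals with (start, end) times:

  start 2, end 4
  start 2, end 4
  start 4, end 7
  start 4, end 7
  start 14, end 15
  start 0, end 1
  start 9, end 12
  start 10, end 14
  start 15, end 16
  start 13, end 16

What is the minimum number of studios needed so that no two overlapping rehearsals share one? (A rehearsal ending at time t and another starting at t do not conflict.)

The answer is the maximum number of intervals overlapping at any instant.
starts: [0, 2, 2, 4, 4, 9, 10, 13, 14, 15]
ends:   [1, 4, 4, 7, 7, 12, 14, 15, 16, 16]
s0→1 e1→0 s2→1 s2→2  — peak 2.

2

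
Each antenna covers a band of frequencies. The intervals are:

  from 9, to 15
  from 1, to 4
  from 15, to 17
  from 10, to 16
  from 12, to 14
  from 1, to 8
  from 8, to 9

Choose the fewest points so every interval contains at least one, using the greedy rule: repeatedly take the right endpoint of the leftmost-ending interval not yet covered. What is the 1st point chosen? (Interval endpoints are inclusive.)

Sorted: [1,4] [1,8] [8,9] [12,14] [9,15] [10,16] [15,17]
{[1,4],[1,8]} hit by 4; {[8,9]} hit by 9; {[12,14],[9,15],[10,16]} hit by 14; {[15,17]} hit by 17.
Points: 4, 9, 14, 17 (4 total).

4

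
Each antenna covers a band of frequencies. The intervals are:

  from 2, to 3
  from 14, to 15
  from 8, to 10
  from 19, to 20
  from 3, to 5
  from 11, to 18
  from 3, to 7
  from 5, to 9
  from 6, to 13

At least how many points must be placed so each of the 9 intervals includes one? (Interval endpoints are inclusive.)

Sort by right endpoint; whenever an interval is uncovered, place a point at its right end.
By right end: [2,3]  [3,5]  [3,7]  [5,9]  [8,10]  [6,13]  [14,15]  [11,18]  [19,20]
[2,3] uncovered → point at 3; [5,9] uncovered → point at 9; [14,15] uncovered → point at 15; [19,20] uncovered → point at 20.
Points: 3, 9, 15, 20 (4 total).

4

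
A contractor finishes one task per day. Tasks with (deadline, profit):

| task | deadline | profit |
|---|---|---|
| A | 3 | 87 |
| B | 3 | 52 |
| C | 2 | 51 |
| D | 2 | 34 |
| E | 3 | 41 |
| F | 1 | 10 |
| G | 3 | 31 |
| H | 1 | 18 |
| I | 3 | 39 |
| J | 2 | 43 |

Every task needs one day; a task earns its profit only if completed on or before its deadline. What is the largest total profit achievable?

Take jobs in profit order; each goes to the latest open slot no later than its deadline.
Profit order: A=87 B=52 C=51 J=43 E=41 I=39 D=34 G=31 H=18 F=10
Assign: A→slot 3, B→slot 2, C→slot 1, J skipped, E skipped, I skipped, D skipped, G skipped, H skipped, F skipped.
Slots: [1:C] [2:B] [3:A]
Profit = 51 + 52 + 87 = 190

190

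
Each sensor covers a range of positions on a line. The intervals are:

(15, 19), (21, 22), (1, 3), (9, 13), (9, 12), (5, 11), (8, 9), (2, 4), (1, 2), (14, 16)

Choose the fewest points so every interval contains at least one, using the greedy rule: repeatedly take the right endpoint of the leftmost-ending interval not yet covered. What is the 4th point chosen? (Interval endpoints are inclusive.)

22

Sort by right endpoint; whenever an interval is uncovered, place a point at its right end.
By right end: [1,2]  [1,3]  [2,4]  [8,9]  [5,11]  [9,12]  [9,13]  [14,16]  [15,19]  [21,22]
[1,2] uncovered → point at 2; [8,9] uncovered → point at 9; [14,16] uncovered → point at 16; [21,22] uncovered → point at 22.
Points: 2, 9, 16, 22 (4 total).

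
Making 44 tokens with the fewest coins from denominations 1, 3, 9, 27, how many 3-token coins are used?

Use the largest denomination that fits, subtract, and repeat.
44 − 1×27→17 − 1×9→8 − 2×3→2 − 2×1→0
Count of 3: 2

2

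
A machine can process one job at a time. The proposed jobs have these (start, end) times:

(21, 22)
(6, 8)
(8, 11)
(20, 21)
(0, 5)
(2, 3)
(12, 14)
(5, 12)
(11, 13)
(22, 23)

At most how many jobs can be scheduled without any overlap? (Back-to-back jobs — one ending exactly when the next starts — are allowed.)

7

Order by finish time; keep every interval that doesn't clash with the previous kept one.
By end time: (2,3), (0,5), (6,8), (8,11), (5,12), (11,13), (12,14), (20,21), (21,22), (22,23).
Pick (2,3); next start ≥ 3 → (6,8); next start ≥ 8 → (8,11); next start ≥ 11 → (11,13); next start ≥ 13 → (20,21); next start ≥ 21 → (21,22); next start ≥ 22 → (22,23).
Selected 7 jobs.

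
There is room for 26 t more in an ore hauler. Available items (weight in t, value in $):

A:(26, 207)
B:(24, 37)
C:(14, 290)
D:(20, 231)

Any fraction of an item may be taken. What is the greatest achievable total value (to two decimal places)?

Greedy by value/weight ratio, highest first.
Ratios (sorted): C 20.71, D 11.55, A 7.96, B 1.54
take C (14 @ 290); take 12/20 of D → 138.60. Capacity used 26/26.
Total value = 428.60

428.60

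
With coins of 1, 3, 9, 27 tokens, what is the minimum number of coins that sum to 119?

7

119 = 4×27 + 1×9 + 2×1
Total coins = 4 + 1 + 2 = 7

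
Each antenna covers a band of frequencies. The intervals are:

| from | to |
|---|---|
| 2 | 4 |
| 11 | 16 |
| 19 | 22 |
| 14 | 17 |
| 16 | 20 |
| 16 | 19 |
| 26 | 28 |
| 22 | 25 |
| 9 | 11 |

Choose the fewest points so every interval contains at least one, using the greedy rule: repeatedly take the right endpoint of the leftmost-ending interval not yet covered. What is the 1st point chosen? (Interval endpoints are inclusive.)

Sorted: [2,4] [9,11] [11,16] [14,17] [16,19] [16,20] [19,22] [22,25] [26,28]
{[2,4]} hit by 4; {[9,11],[11,16]} hit by 11; {[14,17],[16,19],[16,20]} hit by 17; {[19,22],[22,25]} hit by 22; {[26,28]} hit by 28.
Points: 4, 11, 17, 22, 28 (5 total).

4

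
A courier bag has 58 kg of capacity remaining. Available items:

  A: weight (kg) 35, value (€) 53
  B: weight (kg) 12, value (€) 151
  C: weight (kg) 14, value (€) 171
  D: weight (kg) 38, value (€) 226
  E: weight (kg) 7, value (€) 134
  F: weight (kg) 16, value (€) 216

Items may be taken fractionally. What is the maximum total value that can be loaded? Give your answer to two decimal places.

725.53

Greedy by value/weight ratio, highest first.
Ratios (sorted): E 19.14, F 13.50, B 12.58, C 12.21, D 5.95, A 1.51
take E (7 @ 134); take F (16 @ 216); take B (12 @ 151); take C (14 @ 171); take 9/38 of D → 53.53. Capacity used 58/58.
Total value = 725.53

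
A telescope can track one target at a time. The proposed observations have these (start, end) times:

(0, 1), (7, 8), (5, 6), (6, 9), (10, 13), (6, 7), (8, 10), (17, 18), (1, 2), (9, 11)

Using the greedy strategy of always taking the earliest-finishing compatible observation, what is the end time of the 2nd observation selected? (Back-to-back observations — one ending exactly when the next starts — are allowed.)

By end time: (0,1), (1,2), (5,6), (6,7), (7,8), (6,9), (8,10), (9,11), (10,13), (17,18).
Pick (0,1); next start ≥ 1 → (1,2); next start ≥ 2 → (5,6); next start ≥ 6 → (6,7); next start ≥ 7 → (7,8); next start ≥ 8 → (8,10); next start ≥ 10 → (10,13); next start ≥ 13 → (17,18).
Selected: (0,1) (1,2) (5,6) (6,7) (7,8) (8,10) (10,13) (17,18)

2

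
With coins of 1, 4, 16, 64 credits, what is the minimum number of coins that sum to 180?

6

180 = 2×64 + 3×16 + 1×4
Total coins = 2 + 3 + 1 = 6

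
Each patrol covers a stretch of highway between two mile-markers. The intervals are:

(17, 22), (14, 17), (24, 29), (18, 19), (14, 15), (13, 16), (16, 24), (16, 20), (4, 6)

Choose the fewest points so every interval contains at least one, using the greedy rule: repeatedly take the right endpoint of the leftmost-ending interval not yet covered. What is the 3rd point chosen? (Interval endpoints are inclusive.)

19

Sorted: [4,6] [14,15] [13,16] [14,17] [18,19] [16,20] [17,22] [16,24] [24,29]
{[4,6]} hit by 6; {[14,15],[13,16],[14,17]} hit by 15; {[18,19],[16,20],[17,22],[16,24]} hit by 19; {[24,29]} hit by 29.
Points: 6, 15, 19, 29 (4 total).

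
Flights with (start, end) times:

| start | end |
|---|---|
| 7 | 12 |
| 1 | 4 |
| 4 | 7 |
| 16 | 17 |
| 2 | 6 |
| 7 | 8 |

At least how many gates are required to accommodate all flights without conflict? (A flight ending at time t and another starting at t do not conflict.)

The answer is the maximum number of intervals overlapping at any instant.
starts: [1, 2, 4, 7, 7, 16]
ends:   [4, 6, 7, 8, 12, 17]
s1→1 s2→2  — peak 2.

2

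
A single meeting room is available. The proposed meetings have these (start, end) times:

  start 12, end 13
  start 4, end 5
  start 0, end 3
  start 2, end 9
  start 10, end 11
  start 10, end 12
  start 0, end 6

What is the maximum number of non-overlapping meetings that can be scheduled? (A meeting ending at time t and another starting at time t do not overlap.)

Sort by end time and greedily take each interval whose start is ≥ the last chosen end.
By end time: (0,3), (4,5), (0,6), (2,9), (10,11), (10,12), (12,13).
Pick (0,3); next start ≥ 3 → (4,5); next start ≥ 5 → (10,11); next start ≥ 11 → (12,13).
Selected 4 meetings.

4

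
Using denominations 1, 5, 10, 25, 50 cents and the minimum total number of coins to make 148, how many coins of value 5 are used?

0

Use the largest denomination that fits, subtract, and repeat.
148 = 2×50 + 1×25 + 2×10 + 3×1
Count of 5: 0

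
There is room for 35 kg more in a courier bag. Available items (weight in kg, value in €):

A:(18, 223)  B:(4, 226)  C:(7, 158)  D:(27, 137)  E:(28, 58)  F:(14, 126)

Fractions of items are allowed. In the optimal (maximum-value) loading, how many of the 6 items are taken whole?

3

Greedy by value/weight ratio, highest first.
Order: B (226/4=56.50) > C (158/7=22.57) > A (223/18=12.39) > F (126/14=9.00) > D (137/27=5.07) > E (58/28=2.07)
Fill: take B (4 @ 226) → take C (7 @ 158) → take A (18 @ 223) → take 6/14 of F → 54.00; 35/35 used.
3 item(s) taken whole; one partial (take 6/14 of F).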